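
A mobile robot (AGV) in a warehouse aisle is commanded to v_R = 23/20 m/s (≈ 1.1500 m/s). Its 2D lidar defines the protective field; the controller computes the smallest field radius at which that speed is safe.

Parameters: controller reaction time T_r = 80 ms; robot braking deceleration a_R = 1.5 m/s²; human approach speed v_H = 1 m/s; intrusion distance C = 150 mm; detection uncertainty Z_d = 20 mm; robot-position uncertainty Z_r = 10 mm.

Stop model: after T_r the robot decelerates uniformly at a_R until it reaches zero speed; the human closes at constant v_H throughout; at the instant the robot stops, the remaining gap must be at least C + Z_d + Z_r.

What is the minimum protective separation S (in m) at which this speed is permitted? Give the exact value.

S_min = 3119/2000 m = 1.5595 m

stop time T_s = (23/20)/(3/2) = 0.7667 s
robot in T_r: 1.1500·0.0800 = 0.0920 m
robot covers 1.1500·0.7667 − ½·1.5000·0.7667² = 0.4408 m while stopping
person approaches 1.0000·(0.0800+0.7667) = 0.8467 m
C+Z_d+Z_r = 0.1500+0.0200+0.0100 = 0.1800 m
S_min ≈ 0.0920+0.4408+0.8467+0.1800  ⇒  S_min = 3119/2000 m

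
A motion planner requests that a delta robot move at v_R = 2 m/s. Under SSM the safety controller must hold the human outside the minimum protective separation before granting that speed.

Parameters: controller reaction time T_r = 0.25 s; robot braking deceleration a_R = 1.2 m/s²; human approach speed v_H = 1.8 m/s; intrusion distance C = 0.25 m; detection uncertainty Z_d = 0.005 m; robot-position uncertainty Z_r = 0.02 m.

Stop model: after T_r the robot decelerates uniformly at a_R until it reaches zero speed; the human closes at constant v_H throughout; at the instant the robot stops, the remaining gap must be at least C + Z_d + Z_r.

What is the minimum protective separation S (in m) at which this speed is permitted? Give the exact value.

S_min = 707/120 m = 5.8917 m

T_s = v_R/a_R = 2/(6/5) = 1.6667 s
reaction-phase robot travel = 2.0000·0.2500 = 0.5000 m
braking distance = 2.0000²/(2·1.2000) = 1.6667 m
human over T_r+T_s: 1.8000·(0.2500+1.6667) = 3.4500 m
margins: 0.2500+0.0050+0.0200 = 0.2750 m
S_min ≈ 0.5000+1.6667+3.4500+0.2750  ⇒  S_min = 707/120 m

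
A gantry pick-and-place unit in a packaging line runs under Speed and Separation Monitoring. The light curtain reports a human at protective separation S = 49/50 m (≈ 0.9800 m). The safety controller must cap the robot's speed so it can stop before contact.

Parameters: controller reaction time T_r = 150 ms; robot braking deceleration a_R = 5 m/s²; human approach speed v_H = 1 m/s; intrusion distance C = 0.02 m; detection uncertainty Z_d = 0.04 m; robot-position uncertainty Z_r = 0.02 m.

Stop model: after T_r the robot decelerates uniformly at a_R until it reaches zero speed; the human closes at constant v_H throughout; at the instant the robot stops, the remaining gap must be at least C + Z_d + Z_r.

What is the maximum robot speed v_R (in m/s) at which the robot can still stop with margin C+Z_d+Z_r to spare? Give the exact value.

v_R_max = 3/2 m/s = 1.5000 m/s

collect terms ⇒ (1/10)·v_R² + (7/20)·v_R + (-3/4) = 0
  disc = (7/20)² − 4·(1/10)·(-3/4) = 169/400 ; √disc = 13/20
  v_R = (−(7/20) + 13/20) / (2·(1/10)) = 3/2 m/s
check:
stop time T_s = (3/2)/5 = 0.3000 s
robot in T_r: 1.5000·0.1500 = 0.2250 m
robot covers 1.5000·0.3000 − ½·5.0000·0.3000² = 0.2250 m while stopping
human over T_r+T_s: 1.0000·(0.1500+0.3000) = 0.4500 m
margins: 0.0200+0.0400+0.0200 = 0.0800 m
sum ≈ 0.2250+0.2250+0.4500+0.0800 ≈ 0.9800 m = S ✓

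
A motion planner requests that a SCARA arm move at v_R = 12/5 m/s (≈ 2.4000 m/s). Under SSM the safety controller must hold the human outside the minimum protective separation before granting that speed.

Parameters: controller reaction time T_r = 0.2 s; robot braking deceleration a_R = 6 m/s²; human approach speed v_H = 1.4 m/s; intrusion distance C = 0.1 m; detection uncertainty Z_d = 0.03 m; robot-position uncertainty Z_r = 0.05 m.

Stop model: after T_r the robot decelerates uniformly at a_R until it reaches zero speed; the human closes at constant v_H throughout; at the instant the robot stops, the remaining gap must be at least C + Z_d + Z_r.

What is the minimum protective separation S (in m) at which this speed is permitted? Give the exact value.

S_min = 99/50 m = 1.9800 m

stop time T_s = (12/5)/6 = 0.4000 s
robot covers v_R·T_r = 2.4000·0.2000 = 0.4800 m before braking
robot under decel: 2.4000²/(2·6.0000) = 0.4800 m
person approaches 1.4000·(0.2000+0.4000) = 0.8400 m
residual clearance needed = 0.1000+0.0300+0.0500 = 0.1800 m
S_min ≈ 0.4800+0.4800+0.8400+0.1800  ⇒  S_min = 99/50 m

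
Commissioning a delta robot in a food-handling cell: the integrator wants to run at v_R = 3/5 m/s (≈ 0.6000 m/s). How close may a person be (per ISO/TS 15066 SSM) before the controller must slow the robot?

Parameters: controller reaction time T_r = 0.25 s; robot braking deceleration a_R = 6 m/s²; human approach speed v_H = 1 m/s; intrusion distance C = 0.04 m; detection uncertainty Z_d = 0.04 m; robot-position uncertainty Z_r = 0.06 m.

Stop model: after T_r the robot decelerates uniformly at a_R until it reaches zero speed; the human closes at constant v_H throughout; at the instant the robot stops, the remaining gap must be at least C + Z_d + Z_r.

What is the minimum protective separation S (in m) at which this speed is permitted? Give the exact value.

S_min = 67/100 m = 0.6700 m

T_s = v_R/a_R = (3/5)/6 = 0.1000 s
robot in T_r: 0.6000·0.2500 = 0.1500 m
braking distance = 0.6000²/(2·6.0000) = 0.0300 m
human over T_r+T_s: 1.0000·(0.2500+0.1000) = 0.3500 m
residual clearance needed = 0.0400+0.0400+0.0600 = 0.1400 m
S_min ≈ 0.1500+0.0300+0.3500+0.1400  ⇒  S_min = 67/100 m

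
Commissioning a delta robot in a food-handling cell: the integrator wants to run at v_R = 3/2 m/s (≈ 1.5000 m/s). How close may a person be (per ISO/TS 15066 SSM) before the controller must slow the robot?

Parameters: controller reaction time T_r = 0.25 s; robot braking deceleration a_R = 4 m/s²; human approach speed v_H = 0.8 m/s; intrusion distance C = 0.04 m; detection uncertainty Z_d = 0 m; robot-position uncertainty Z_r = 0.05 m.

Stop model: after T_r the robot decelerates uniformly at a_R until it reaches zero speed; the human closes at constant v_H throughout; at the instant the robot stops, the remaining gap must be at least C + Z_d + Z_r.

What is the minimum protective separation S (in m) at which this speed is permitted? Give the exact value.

S_min = 997/800 m = 1.2463 m

stop time T_s = (3/2)/4 = 0.3750 s
robot covers v_R·T_r = 1.5000·0.2500 = 0.3750 m before braking
robot under decel: 1.5000²/(2·4.0000) = 0.2812 m
person approaches 0.8000·(0.2500+0.3750) = 0.5000 m
residual clearance needed = 0.0400+0.0000+0.0500 = 0.0900 m
S_min ≈ 0.3750+0.2812+0.5000+0.0900  ⇒  S_min = 997/800 m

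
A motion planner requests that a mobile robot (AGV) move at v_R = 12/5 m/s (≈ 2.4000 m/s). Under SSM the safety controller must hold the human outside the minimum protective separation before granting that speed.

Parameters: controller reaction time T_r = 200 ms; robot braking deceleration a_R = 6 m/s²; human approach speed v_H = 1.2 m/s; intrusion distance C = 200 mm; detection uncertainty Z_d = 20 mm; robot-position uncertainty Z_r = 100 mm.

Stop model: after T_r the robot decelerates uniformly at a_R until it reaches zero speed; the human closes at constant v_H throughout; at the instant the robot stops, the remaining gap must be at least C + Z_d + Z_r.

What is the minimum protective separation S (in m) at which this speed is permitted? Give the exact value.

stop time T_s = (12/5)/6 = 0.4000 s
robot in T_r: 2.4000·0.2000 = 0.4800 m
braking distance = 2.4000²/(2·6.0000) = 0.4800 m
person approaches 1.2000·(0.2000+0.4000) = 0.7200 m
C+Z_d+Z_r = 0.2000+0.0200+0.1000 = 0.3200 m
S_min ≈ 0.4800+0.4800+0.7200+0.3200  ⇒  S_min = 2 m

S_min = 2 m = 2.0000 m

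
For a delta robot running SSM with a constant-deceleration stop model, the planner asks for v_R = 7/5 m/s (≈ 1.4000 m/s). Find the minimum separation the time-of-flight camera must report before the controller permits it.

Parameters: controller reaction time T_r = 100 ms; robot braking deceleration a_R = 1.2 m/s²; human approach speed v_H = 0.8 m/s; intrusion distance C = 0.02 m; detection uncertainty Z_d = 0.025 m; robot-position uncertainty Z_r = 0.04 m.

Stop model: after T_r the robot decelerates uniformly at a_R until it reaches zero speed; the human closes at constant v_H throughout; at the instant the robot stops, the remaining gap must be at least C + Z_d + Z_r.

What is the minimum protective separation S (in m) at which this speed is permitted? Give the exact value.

S_min = 411/200 m = 2.0550 m

braking lasts T_s = (7/5)/(6/5) = 1.1667 s
robot in T_r: 1.4000·0.1000 = 0.1400 m
robot under decel: 1.4000²/(2·1.2000) = 0.8167 m
human closes 0.8000·1.2667 = 1.0133 m
residual clearance needed = 0.0200+0.0250+0.0400 = 0.0850 m
S_min ≈ 0.1400+0.8167+1.0133+0.0850  ⇒  S_min = 411/200 m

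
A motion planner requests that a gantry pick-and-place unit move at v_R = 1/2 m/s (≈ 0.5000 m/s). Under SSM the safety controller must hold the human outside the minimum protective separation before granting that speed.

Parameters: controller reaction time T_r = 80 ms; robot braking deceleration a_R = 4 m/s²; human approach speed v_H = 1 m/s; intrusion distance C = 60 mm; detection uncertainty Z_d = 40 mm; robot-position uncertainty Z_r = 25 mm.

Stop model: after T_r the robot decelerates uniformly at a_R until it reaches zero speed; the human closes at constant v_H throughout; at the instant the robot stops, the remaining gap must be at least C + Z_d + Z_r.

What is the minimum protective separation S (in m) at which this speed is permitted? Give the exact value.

stop time T_s = (1/2)/4 = 0.1250 s
robot in T_r: 0.5000·0.0800 = 0.0400 m
braking distance = 0.5000²/(2·4.0000) = 0.0312 m
human over T_r+T_s: 1.0000·(0.0800+0.1250) = 0.2050 m
residual clearance needed = 0.0600+0.0400+0.0250 = 0.1250 m
S_min ≈ 0.0400+0.0312+0.2050+0.1250  ⇒  S_min = 321/800 m

S_min = 321/800 m = 0.4012 m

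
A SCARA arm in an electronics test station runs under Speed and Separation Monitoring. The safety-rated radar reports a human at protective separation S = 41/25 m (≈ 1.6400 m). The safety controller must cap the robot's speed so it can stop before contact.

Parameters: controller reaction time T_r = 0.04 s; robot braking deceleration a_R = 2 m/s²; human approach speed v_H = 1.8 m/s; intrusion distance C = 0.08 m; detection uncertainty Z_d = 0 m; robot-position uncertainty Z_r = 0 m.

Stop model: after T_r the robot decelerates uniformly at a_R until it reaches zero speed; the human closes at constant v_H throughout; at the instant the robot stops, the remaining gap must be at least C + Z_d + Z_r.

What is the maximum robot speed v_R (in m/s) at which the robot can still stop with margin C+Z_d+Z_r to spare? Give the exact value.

collect terms ⇒ (1/4)·v_R² + (47/50)·v_R + (-186/125) = 0
  disc = (47/50)² − 4·(1/4)·(-186/125) = 5929/2500 ; √disc = 77/50
  v_R = (−(47/50) + 77/50) / (2·(1/4)) = 6/5 m/s
check:
braking lasts T_s = (6/5)/2 = 0.6000 s
robot covers v_R·T_r = 1.2000·0.0400 = 0.0480 m before braking
robot covers 1.2000·0.6000 − ½·2.0000·0.6000² = 0.3600 m while stopping
person approaches 1.8000·(0.0400+0.6000) = 1.1520 m
residual clearance needed = 0.0800+0.0000+0.0000 = 0.0800 m
sum ≈ 0.0480+0.3600+1.1520+0.0800 ≈ 1.6400 m = S ✓

v_R_max = 6/5 m/s = 1.2000 m/s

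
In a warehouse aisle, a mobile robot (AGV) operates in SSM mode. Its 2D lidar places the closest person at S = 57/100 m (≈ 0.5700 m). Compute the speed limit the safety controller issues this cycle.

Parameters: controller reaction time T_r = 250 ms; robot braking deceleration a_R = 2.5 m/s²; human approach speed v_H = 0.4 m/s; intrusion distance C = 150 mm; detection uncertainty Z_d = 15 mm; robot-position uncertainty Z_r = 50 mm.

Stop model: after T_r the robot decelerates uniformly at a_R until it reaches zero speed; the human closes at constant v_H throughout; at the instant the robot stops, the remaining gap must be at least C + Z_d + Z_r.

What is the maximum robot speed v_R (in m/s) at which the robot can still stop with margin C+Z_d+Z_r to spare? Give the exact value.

v_R_max = 1/2 m/s = 0.5000 m/s

collect terms ⇒ (1/5)·v_R² + (41/100)·v_R + (-51/200) = 0
  disc = (41/100)² − 4·(1/5)·(-51/200) = 3721/10000 ; √disc = 61/100
  v_R = (−(41/100) + 61/100) / (2·(1/5)) = 1/2 m/s
check:
stop time T_s = (1/2)/(5/2) = 0.2000 s
reaction-phase robot travel = 0.5000·0.2500 = 0.1250 m
braking distance = 0.5000²/(2·2.5000) = 0.0500 m
person approaches 0.4000·(0.2500+0.2000) = 0.1800 m
C+Z_d+Z_r = 0.1500+0.0150+0.0500 = 0.2150 m
sum ≈ 0.1250+0.0500+0.1800+0.2150 ≈ 0.5700 m = S ✓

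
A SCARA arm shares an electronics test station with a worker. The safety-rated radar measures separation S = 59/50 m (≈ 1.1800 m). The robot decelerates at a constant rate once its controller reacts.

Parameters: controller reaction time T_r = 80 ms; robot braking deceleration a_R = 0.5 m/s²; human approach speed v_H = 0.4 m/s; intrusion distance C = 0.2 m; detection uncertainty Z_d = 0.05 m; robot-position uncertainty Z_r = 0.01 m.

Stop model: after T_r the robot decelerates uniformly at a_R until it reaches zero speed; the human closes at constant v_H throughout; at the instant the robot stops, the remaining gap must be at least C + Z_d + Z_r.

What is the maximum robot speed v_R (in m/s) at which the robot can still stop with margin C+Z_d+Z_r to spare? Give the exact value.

v_R_max = 3/5 m/s = 0.6000 m/s

quadratic (1)·v² + (22/25)·v + (-111/125) = 0
  disc = (22/25)² − 4·(1)·(-111/125) = 2704/625 ; √disc = 52/25
  v_R = (−(22/25) + 52/25) / (2·(1)) = 3/5 m/s
check:
T_s = v_R/a_R = (3/5)/(1/2) = 1.2000 s
reaction-phase robot travel = 0.6000·0.0800 = 0.0480 m
robot covers 0.6000·1.2000 − ½·0.5000·1.2000² = 0.3600 m while stopping
human closes 0.4000·1.2800 = 0.5120 m
residual clearance needed = 0.2000+0.0500+0.0100 = 0.2600 m
sum ≈ 0.0480+0.3600+0.5120+0.2600 ≈ 1.1800 m = S ✓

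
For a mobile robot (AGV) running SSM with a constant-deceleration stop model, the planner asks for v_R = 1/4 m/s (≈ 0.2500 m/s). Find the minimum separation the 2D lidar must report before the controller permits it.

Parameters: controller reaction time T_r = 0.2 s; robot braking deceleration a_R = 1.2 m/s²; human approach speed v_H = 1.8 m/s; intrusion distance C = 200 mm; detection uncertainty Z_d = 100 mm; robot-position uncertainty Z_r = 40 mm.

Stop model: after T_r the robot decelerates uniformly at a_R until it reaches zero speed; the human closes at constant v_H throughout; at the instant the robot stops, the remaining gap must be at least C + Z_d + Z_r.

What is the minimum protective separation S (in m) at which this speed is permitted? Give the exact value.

S_min = 221/192 m = 1.1510 m

T_s = v_R/a_R = (1/4)/(6/5) = 0.2083 s
robot in T_r: 0.2500·0.2000 = 0.0500 m
robot covers 0.2500·0.2083 − ½·1.2000·0.2083² = 0.0260 m while stopping
human over T_r+T_s: 1.8000·(0.2000+0.2083) = 0.7350 m
residual clearance needed = 0.2000+0.1000+0.0400 = 0.3400 m
S_min ≈ 0.0500+0.0260+0.7350+0.3400  ⇒  S_min = 221/192 m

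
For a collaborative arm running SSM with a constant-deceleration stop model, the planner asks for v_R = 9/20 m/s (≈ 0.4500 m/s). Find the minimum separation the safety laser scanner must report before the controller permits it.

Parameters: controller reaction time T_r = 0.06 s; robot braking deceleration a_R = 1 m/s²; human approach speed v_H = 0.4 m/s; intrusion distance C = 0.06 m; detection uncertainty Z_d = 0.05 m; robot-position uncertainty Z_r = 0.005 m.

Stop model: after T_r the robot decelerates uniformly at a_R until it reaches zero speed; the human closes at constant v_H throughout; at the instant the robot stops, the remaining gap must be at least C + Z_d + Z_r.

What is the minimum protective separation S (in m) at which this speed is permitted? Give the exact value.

T_s = v_R/a_R = (9/20)/1 = 0.4500 s
reaction-phase robot travel = 0.4500·0.0600 = 0.0270 m
braking distance = 0.4500²/(2·1.0000) = 0.1013 m
person approaches 0.4000·(0.0600+0.4500) = 0.2040 m
residual clearance needed = 0.0600+0.0500+0.0050 = 0.1150 m
S_min ≈ 0.0270+0.1013+0.2040+0.1150  ⇒  S_min = 1789/4000 m

S_min = 1789/4000 m = 0.4472 m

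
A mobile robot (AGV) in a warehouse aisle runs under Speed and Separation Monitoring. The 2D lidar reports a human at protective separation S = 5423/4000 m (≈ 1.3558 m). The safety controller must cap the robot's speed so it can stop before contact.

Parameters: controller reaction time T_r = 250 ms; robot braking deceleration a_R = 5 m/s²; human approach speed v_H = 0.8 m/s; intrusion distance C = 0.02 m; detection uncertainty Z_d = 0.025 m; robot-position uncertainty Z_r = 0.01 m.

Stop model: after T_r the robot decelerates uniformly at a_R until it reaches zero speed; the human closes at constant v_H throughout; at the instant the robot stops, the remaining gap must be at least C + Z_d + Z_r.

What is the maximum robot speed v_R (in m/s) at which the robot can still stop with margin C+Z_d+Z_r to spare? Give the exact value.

v_R_max = 37/20 m/s = 1.8500 m/s

collect terms ⇒ (1/10)·v_R² + (41/100)·v_R + (-4403/4000) = 0
  disc = (41/100)² − 4·(1/10)·(-4403/4000) = 1521/2500 ; √disc = 39/50
  v_R = (−(41/100) + 39/50) / (2·(1/10)) = 37/20 m/s
check:
T_s = v_R/a_R = (37/20)/5 = 0.3700 s
robot covers v_R·T_r = 1.8500·0.2500 = 0.4625 m before braking
robot covers 1.8500·0.3700 − ½·5.0000·0.3700² = 0.3422 m while stopping
human closes 0.8000·0.6200 = 0.4960 m
C+Z_d+Z_r = 0.0200+0.0250+0.0100 = 0.0550 m
sum ≈ 0.4625+0.3422+0.4960+0.0550 ≈ 1.3558 m = S ✓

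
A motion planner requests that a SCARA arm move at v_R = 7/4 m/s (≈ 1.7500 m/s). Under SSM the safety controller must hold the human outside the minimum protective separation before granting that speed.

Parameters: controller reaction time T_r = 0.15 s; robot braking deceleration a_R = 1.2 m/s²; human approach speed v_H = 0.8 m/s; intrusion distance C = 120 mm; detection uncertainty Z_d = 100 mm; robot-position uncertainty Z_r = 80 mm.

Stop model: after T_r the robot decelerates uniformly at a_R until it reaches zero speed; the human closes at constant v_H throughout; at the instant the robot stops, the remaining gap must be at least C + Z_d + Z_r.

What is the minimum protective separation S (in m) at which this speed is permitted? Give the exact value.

T_s = v_R/a_R = (7/4)/(6/5) = 1.4583 s
robot covers v_R·T_r = 1.7500·0.1500 = 0.2625 m before braking
robot covers 1.7500·1.4583 − ½·1.2000·1.4583² = 1.2760 m while stopping
human closes 0.8000·1.6083 = 1.2867 m
margins: 0.1200+0.1000+0.0800 = 0.3000 m
S_min ≈ 0.2625+1.2760+1.2867+0.3000  ⇒  S_min = 15001/4800 m

S_min = 15001/4800 m = 3.1252 m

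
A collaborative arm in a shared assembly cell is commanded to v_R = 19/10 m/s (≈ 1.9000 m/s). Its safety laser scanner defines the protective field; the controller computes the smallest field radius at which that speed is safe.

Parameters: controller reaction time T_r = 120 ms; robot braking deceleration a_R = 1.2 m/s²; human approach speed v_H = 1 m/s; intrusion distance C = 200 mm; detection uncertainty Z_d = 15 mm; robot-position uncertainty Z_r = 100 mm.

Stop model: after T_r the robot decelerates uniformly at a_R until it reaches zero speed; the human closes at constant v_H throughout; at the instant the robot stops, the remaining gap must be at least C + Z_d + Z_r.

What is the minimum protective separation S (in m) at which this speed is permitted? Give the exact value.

braking lasts T_s = (19/10)/(6/5) = 1.5833 s
robot covers v_R·T_r = 1.9000·0.1200 = 0.2280 m before braking
braking distance = 1.9000²/(2·1.2000) = 1.5042 m
person approaches 1.0000·(0.1200+1.5833) = 1.7033 m
residual clearance needed = 0.2000+0.0150+0.1000 = 0.3150 m
S_min ≈ 0.2280+1.5042+1.7033+0.3150  ⇒  S_min = 7501/2000 m

S_min = 7501/2000 m = 3.7505 m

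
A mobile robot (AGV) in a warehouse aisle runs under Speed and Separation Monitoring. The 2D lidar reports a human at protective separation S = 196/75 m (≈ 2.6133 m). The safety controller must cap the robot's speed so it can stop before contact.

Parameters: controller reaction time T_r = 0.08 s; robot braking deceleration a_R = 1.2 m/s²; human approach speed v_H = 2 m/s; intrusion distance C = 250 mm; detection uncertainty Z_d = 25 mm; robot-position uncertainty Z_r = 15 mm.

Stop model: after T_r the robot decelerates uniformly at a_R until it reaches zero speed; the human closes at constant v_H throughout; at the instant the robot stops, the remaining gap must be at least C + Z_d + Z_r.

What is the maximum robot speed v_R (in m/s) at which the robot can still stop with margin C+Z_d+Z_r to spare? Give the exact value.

quadratic (5/12)·v² + (131/75)·v + (-649/300) = 0
  disc = (131/75)² − 4·(5/12)·(-649/300) = 16641/2500 ; √disc = 129/50
  v_R = (−(131/75) + 129/50) / (2·(5/12)) = 1 m/s
check:
T_s = v_R/a_R = 1/(6/5) = 0.8333 s
robot in T_r: 1.0000·0.0800 = 0.0800 m
robot covers 1.0000·0.8333 − ½·1.2000·0.8333² = 0.4167 m while stopping
human over T_r+T_s: 2.0000·(0.0800+0.8333) = 1.8267 m
C+Z_d+Z_r = 0.2500+0.0250+0.0150 = 0.2900 m
sum ≈ 0.0800+0.4167+1.8267+0.2900 ≈ 2.6133 m = S ✓

v_R_max = 1 m/s = 1.0000 m/s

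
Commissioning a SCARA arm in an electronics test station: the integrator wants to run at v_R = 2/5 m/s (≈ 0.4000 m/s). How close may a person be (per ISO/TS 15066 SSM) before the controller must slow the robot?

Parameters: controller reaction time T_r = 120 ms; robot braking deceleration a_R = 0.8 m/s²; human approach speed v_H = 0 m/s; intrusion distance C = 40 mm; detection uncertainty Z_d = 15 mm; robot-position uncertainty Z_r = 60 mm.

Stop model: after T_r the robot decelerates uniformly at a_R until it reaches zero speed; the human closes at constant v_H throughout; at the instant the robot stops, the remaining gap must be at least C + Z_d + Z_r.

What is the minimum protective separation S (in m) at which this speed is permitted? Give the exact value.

braking lasts T_s = (2/5)/(4/5) = 0.5000 s
robot in T_r: 0.4000·0.1200 = 0.0480 m
robot covers 0.4000·0.5000 − ½·0.8000·0.5000² = 0.1000 m while stopping
human over T_r+T_s: 0.0000·(0.1200+0.5000) = 0.0000 m
margins: 0.0400+0.0150+0.0600 = 0.1150 m
S_min ≈ 0.0480+0.1000+0.0000+0.1150  ⇒  S_min = 263/1000 m

S_min = 263/1000 m = 0.2630 m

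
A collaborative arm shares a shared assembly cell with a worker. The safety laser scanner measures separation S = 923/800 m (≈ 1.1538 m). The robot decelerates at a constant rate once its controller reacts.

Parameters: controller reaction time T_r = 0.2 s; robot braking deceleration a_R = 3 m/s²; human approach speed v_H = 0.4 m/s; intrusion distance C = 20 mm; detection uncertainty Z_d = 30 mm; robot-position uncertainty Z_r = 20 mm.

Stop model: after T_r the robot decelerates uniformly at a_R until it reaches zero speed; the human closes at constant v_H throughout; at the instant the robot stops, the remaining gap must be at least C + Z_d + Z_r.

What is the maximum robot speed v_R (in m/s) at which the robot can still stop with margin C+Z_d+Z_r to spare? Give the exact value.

v_R_max = 33/20 m/s = 1.6500 m/s

collect terms ⇒ (1/6)·v_R² + (1/3)·v_R + (-803/800) = 0
  disc = (1/3)² − 4·(1/6)·(-803/800) = 2809/3600 ; √disc = 53/60
  v_R = (−(1/3) + 53/60) / (2·(1/6)) = 33/20 m/s
check:
braking lasts T_s = (33/20)/3 = 0.5500 s
robot in T_r: 1.6500·0.2000 = 0.3300 m
robot under decel: 1.6500²/(2·3.0000) = 0.4537 m
human closes 0.4000·0.7500 = 0.3000 m
residual clearance needed = 0.0200+0.0300+0.0200 = 0.0700 m
sum ≈ 0.3300+0.4537+0.3000+0.0700 ≈ 1.1538 m = S ✓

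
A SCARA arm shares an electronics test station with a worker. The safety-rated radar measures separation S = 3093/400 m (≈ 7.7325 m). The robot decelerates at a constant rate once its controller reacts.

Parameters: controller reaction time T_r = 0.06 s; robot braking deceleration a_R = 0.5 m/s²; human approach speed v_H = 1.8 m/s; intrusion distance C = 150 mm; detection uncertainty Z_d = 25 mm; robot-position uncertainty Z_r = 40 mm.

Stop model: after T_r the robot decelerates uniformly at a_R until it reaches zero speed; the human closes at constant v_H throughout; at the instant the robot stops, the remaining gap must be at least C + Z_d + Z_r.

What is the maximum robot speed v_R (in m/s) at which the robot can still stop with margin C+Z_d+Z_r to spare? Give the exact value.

v_R_max = 29/20 m/s = 1.4500 m/s

quadratic (1)·v² + (183/50)·v + (-14819/2000) = 0
  disc = (183/50)² − 4·(1)·(-14819/2000) = 26896/625 ; √disc = 164/25
  v_R = (−(183/50) + 164/25) / (2·(1)) = 29/20 m/s
check:
braking lasts T_s = (29/20)/(1/2) = 2.9000 s
robot covers v_R·T_r = 1.4500·0.0600 = 0.0870 m before braking
braking distance = 1.4500²/(2·0.5000) = 2.1025 m
person approaches 1.8000·(0.0600+2.9000) = 5.3280 m
residual clearance needed = 0.1500+0.0250+0.0400 = 0.2150 m
sum ≈ 0.0870+2.1025+5.3280+0.2150 ≈ 7.7325 m = S ✓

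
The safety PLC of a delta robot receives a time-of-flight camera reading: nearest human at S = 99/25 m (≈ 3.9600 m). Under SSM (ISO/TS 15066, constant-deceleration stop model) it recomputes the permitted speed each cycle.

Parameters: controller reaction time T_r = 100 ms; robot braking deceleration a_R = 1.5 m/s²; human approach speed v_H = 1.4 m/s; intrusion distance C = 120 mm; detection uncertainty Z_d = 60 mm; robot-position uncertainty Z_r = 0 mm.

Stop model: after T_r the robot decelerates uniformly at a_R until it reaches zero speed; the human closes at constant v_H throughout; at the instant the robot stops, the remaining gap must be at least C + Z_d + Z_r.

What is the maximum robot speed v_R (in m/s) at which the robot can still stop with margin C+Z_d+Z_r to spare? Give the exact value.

quadratic (1/3)·v² + (31/30)·v + (-91/25) = 0
  disc = (31/30)² − 4·(1/3)·(-91/25) = 5329/900 ; √disc = 73/30
  v_R = (−(31/30) + 73/30) / (2·(1/3)) = 21/10 m/s
check:
braking lasts T_s = (21/10)/(3/2) = 1.4000 s
robot in T_r: 2.1000·0.1000 = 0.2100 m
braking distance = 2.1000²/(2·1.5000) = 1.4700 m
human closes 1.4000·1.5000 = 2.1000 m
C+Z_d+Z_r = 0.1200+0.0600+0.0000 = 0.1800 m
sum ≈ 0.2100+1.4700+2.1000+0.1800 ≈ 3.9600 m = S ✓

v_R_max = 21/10 m/s = 2.1000 m/s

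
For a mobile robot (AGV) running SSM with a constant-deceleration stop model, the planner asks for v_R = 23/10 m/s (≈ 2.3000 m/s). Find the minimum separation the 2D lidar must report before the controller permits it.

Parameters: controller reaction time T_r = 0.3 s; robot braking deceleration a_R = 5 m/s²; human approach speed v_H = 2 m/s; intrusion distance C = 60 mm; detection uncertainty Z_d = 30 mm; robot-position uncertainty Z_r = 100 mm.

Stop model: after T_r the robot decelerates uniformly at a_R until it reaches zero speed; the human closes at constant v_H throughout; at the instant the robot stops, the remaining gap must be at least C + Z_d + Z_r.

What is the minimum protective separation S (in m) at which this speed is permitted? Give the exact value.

stop time T_s = (23/10)/5 = 0.4600 s
reaction-phase robot travel = 2.3000·0.3000 = 0.6900 m
robot under decel: 2.3000²/(2·5.0000) = 0.5290 m
person approaches 2.0000·(0.3000+0.4600) = 1.5200 m
C+Z_d+Z_r = 0.0600+0.0300+0.1000 = 0.1900 m
S_min ≈ 0.6900+0.5290+1.5200+0.1900  ⇒  S_min = 2929/1000 m

S_min = 2929/1000 m = 2.9290 m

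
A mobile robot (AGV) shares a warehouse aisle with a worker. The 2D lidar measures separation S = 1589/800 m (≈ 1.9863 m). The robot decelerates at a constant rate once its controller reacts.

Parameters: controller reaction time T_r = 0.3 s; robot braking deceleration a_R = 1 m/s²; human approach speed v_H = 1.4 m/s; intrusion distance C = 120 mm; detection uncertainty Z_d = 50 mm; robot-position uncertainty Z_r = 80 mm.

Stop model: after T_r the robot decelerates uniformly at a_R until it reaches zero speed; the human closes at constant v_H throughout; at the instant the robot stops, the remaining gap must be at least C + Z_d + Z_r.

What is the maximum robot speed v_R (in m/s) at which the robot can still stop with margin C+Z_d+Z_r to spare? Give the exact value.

at the boundary: (1/2)·v² + (17/10)·v + (-1053/800) = 0
  disc = (17/10)² − 4·(1/2)·(-1053/800) = 2209/400 ; √disc = 47/20
  v_R = (−(17/10) + 47/20) / (2·(1/2)) = 13/20 m/s
check:
T_s = v_R/a_R = (13/20)/1 = 0.6500 s
reaction-phase robot travel = 0.6500·0.3000 = 0.1950 m
braking distance = 0.6500²/(2·1.0000) = 0.2112 m
human over T_r+T_s: 1.4000·(0.3000+0.6500) = 1.3300 m
residual clearance needed = 0.1200+0.0500+0.0800 = 0.2500 m
sum ≈ 0.1950+0.2112+1.3300+0.2500 ≈ 1.9863 m = S ✓

v_R_max = 13/20 m/s = 0.6500 m/s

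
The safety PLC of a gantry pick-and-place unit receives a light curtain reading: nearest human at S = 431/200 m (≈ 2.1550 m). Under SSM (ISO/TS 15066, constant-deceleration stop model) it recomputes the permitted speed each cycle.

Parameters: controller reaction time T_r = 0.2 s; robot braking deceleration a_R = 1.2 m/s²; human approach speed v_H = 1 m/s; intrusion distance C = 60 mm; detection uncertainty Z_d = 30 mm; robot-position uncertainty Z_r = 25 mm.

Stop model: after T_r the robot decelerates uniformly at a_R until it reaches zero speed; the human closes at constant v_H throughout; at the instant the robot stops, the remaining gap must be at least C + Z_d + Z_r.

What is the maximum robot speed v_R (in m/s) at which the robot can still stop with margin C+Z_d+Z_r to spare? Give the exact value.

v_R_max = 6/5 m/s = 1.2000 m/s

quadratic (5/12)·v² + (31/30)·v + (-46/25) = 0
  disc = (31/30)² − 4·(5/12)·(-46/25) = 3721/900 ; √disc = 61/30
  v_R = (−(31/30) + 61/30) / (2·(5/12)) = 6/5 m/s
check:
braking lasts T_s = (6/5)/(6/5) = 1.0000 s
robot in T_r: 1.2000·0.2000 = 0.2400 m
braking distance = 1.2000²/(2·1.2000) = 0.6000 m
human closes 1.0000·1.2000 = 1.2000 m
margins: 0.0600+0.0300+0.0250 = 0.1150 m
sum ≈ 0.2400+0.6000+1.2000+0.1150 ≈ 2.1550 m = S ✓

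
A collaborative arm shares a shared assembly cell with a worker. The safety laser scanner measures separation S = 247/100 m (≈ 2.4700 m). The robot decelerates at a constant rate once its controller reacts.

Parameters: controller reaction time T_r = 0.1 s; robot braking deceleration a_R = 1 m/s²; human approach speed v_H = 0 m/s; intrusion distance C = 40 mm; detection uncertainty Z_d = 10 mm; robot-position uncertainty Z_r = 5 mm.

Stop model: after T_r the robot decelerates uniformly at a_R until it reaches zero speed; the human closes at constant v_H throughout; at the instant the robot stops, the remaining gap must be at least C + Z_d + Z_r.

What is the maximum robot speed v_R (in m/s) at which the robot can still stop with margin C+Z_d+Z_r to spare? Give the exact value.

v_R_max = 21/10 m/s = 2.1000 m/s

quadratic (1/2)·v² + (1/10)·v + (-483/200) = 0
  disc = (1/10)² − 4·(1/2)·(-483/200) = 121/25 ; √disc = 11/5
  v_R = (−(1/10) + 11/5) / (2·(1/2)) = 21/10 m/s
check:
T_s = v_R/a_R = (21/10)/1 = 2.1000 s
reaction-phase robot travel = 2.1000·0.1000 = 0.2100 m
robot under decel: 2.1000²/(2·1.0000) = 2.2050 m
human over T_r+T_s: 0.0000·(0.1000+2.1000) = 0.0000 m
margins: 0.0400+0.0100+0.0050 = 0.0550 m
sum ≈ 0.2100+2.2050+0.0000+0.0550 ≈ 2.4700 m = S ✓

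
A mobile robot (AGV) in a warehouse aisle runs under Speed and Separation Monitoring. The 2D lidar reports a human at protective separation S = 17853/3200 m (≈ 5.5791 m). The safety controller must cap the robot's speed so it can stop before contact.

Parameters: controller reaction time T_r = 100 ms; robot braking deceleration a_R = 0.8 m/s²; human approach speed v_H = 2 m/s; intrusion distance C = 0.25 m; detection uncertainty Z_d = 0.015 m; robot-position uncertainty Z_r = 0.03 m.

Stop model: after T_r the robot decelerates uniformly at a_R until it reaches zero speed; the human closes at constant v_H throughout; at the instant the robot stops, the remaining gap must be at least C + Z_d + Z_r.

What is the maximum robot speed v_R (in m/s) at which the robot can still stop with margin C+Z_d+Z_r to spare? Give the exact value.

v_R_max = 29/20 m/s = 1.4500 m/s

at the boundary: (5/8)·v² + (13/5)·v + (-16269/3200) = 0
  disc = (13/5)² − 4·(5/8)·(-16269/3200) = 124609/6400 ; √disc = 353/80
  v_R = (−(13/5) + 353/80) / (2·(5/8)) = 29/20 m/s
check:
braking lasts T_s = (29/20)/(4/5) = 1.8125 s
robot in T_r: 1.4500·0.1000 = 0.1450 m
robot under decel: 1.4500²/(2·0.8000) = 1.3141 m
human over T_r+T_s: 2.0000·(0.1000+1.8125) = 3.8250 m
C+Z_d+Z_r = 0.2500+0.0150+0.0300 = 0.2950 m
sum ≈ 0.1450+1.3141+3.8250+0.2950 ≈ 5.5791 m = S ✓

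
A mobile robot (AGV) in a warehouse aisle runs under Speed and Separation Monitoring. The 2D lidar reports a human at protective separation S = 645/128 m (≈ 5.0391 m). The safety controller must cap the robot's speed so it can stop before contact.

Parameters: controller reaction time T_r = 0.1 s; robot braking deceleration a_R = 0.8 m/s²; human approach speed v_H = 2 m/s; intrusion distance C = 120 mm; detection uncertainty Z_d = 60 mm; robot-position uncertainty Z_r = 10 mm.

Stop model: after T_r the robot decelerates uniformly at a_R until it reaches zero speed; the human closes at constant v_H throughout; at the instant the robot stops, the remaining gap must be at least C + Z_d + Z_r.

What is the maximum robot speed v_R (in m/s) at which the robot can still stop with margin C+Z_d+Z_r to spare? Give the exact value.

v_R_max = 27/20 m/s = 1.3500 m/s

collect terms ⇒ (5/8)·v_R² + (13/5)·v_R + (-14877/3200) = 0
  disc = (13/5)² − 4·(5/8)·(-14877/3200) = 117649/6400 ; √disc = 343/80
  v_R = (−(13/5) + 343/80) / (2·(5/8)) = 27/20 m/s
check:
T_s = v_R/a_R = (27/20)/(4/5) = 1.6875 s
robot covers v_R·T_r = 1.3500·0.1000 = 0.1350 m before braking
robot under decel: 1.3500²/(2·0.8000) = 1.1391 m
human closes 2.0000·1.7875 = 3.5750 m
margins: 0.1200+0.0600+0.0100 = 0.1900 m
sum ≈ 0.1350+1.1391+3.5750+0.1900 ≈ 5.0391 m = S ✓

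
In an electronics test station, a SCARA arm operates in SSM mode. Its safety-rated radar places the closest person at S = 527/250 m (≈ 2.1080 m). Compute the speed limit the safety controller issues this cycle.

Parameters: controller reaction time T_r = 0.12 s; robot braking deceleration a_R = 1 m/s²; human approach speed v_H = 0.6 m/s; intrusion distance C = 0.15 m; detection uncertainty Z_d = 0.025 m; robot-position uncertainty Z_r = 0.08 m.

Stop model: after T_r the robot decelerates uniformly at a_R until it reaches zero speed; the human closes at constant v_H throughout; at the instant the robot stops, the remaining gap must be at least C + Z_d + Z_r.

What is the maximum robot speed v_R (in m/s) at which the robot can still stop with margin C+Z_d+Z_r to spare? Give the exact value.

v_R_max = 13/10 m/s = 1.3000 m/s

quadratic (1/2)·v² + (18/25)·v + (-1781/1000) = 0
  disc = (18/25)² − 4·(1/2)·(-1781/1000) = 10201/2500 ; √disc = 101/50
  v_R = (−(18/25) + 101/50) / (2·(1/2)) = 13/10 m/s
check:
stop time T_s = (13/10)/1 = 1.3000 s
robot covers v_R·T_r = 1.3000·0.1200 = 0.1560 m before braking
robot covers 1.3000·1.3000 − ½·1.0000·1.3000² = 0.8450 m while stopping
person approaches 0.6000·(0.1200+1.3000) = 0.8520 m
margins: 0.1500+0.0250+0.0800 = 0.2550 m
sum ≈ 0.1560+0.8450+0.8520+0.2550 ≈ 2.1080 m = S ✓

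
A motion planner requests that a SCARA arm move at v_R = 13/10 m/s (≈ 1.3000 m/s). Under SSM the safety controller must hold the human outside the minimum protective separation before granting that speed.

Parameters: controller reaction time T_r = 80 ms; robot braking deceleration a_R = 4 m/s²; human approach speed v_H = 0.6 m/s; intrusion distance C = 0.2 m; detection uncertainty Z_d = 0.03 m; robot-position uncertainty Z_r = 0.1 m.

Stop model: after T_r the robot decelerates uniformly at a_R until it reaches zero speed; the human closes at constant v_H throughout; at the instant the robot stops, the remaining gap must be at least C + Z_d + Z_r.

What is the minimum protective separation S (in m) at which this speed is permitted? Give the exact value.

S_min = 3553/4000 m = 0.8882 m

T_s = v_R/a_R = (13/10)/4 = 0.3250 s
robot in T_r: 1.3000·0.0800 = 0.1040 m
robot covers 1.3000·0.3250 − ½·4.0000·0.3250² = 0.2112 m while stopping
person approaches 0.6000·(0.0800+0.3250) = 0.2430 m
C+Z_d+Z_r = 0.2000+0.0300+0.1000 = 0.3300 m
S_min ≈ 0.1040+0.2112+0.2430+0.3300  ⇒  S_min = 3553/4000 m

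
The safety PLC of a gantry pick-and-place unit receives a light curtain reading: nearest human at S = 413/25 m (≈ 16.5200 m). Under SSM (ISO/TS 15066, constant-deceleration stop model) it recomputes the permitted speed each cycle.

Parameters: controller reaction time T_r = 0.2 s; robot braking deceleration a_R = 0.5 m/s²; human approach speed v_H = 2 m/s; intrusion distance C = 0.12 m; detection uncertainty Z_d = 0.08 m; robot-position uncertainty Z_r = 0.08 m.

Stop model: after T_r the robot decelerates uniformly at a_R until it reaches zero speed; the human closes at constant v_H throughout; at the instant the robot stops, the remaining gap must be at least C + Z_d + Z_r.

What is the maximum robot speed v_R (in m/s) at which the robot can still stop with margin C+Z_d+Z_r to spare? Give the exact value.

quadratic (1)·v² + (21/5)·v + (-396/25) = 0
  disc = (21/5)² − 4·(1)·(-396/25) = 81 ; √disc = 9
  v_R = (−(21/5) + 9) / (2·(1)) = 12/5 m/s
check:
braking lasts T_s = (12/5)/(1/2) = 4.8000 s
robot in T_r: 2.4000·0.2000 = 0.4800 m
robot covers 2.4000·4.8000 − ½·0.5000·4.8000² = 5.7600 m while stopping
person approaches 2.0000·(0.2000+4.8000) = 10.0000 m
residual clearance needed = 0.1200+0.0800+0.0800 = 0.2800 m
sum ≈ 0.4800+5.7600+10.0000+0.2800 ≈ 16.5200 m = S ✓

v_R_max = 12/5 m/s = 2.4000 m/s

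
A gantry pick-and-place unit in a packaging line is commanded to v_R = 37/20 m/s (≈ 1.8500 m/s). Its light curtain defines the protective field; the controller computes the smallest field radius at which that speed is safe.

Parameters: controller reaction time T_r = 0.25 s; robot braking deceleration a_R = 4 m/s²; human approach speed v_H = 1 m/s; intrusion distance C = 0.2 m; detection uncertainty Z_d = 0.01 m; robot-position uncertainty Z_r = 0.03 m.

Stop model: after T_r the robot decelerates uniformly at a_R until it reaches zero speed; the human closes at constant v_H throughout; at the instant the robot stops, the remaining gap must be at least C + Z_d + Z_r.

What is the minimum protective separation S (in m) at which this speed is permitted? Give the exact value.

S_min = 5897/3200 m = 1.8428 m

T_s = v_R/a_R = (37/20)/4 = 0.4625 s
robot covers v_R·T_r = 1.8500·0.2500 = 0.4625 m before braking
braking distance = 1.8500²/(2·4.0000) = 0.4278 m
person approaches 1.0000·(0.2500+0.4625) = 0.7125 m
residual clearance needed = 0.2000+0.0100+0.0300 = 0.2400 m
S_min ≈ 0.4625+0.4278+0.7125+0.2400  ⇒  S_min = 5897/3200 m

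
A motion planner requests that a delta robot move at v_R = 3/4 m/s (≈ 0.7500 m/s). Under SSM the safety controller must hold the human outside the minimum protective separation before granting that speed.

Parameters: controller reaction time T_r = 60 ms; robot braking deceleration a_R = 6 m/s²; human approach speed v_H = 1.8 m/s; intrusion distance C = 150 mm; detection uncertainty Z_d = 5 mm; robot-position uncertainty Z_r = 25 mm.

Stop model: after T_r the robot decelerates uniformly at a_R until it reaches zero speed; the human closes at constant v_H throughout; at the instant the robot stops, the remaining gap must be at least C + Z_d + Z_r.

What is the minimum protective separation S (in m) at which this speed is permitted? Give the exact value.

stop time T_s = (3/4)/6 = 0.1250 s
robot covers v_R·T_r = 0.7500·0.0600 = 0.0450 m before braking
robot covers 0.7500·0.1250 − ½·6.0000·0.1250² = 0.0469 m while stopping
person approaches 1.8000·(0.0600+0.1250) = 0.3330 m
residual clearance needed = 0.1500+0.0050+0.0250 = 0.1800 m
S_min ≈ 0.0450+0.0469+0.3330+0.1800  ⇒  S_min = 4839/8000 m

S_min = 4839/8000 m = 0.6049 m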